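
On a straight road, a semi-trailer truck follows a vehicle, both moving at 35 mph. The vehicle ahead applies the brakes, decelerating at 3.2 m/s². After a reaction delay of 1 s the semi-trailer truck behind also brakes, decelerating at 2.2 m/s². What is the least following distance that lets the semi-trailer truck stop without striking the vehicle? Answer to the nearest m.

35 mph × 0.44704 = 15.6464 m/s.
Leader travels v²/(2a_L) = 244.810 / 6.400 = 38.252 m before stopping.
Follower covers v·t_r = 15.6464 × 1 = 15.646 m while reacting, then v²/(2a_F) = 244.810 / 4.400 = 55.639 m while braking, for a total of 15.646 + 55.639 = 71.285 m.
Since a_F ≤ a_L and the follower starts braking later, the follower is never slower than the leader, so the closest approach is when both have stopped.
Minimum gap = 71.285 − 38.252 = 33.033 m.

Minimum gap ≈ 33 m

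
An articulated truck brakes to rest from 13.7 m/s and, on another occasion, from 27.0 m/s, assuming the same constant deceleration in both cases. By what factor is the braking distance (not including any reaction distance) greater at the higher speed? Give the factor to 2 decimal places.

Factor ≈ 3.88

Braking distance d = v²/(2a), so with a fixed, d ∝ v².
Factor = (27.0/13.7)² = 1.9708² = 3.8841.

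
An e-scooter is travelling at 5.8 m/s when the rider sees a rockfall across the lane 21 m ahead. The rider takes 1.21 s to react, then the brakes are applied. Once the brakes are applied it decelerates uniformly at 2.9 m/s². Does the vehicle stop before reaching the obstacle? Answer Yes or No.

Yes

Reaction distance = 5.8000 × 1.21 = 7.018 m.
Braking distance = v²/(2a) = 33.640 / 5.800 = 5.800 m.
Total stopping distance = 7.018 + 5.800 = 12.818 m, vs 21 m available — it stops with 21 − 12.818 = 8.182 m to spare.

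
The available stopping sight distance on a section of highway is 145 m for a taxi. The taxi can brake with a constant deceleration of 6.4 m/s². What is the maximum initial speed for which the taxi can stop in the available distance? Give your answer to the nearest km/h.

Maximum speed ≈ 155 km/h

v²/(2a) = d ⇒ v = √(2 × 6.400 × 145) = √1856.00 = 43.0813 m/s.
43.0813 m/s × 3.6 = 155.093 km/h.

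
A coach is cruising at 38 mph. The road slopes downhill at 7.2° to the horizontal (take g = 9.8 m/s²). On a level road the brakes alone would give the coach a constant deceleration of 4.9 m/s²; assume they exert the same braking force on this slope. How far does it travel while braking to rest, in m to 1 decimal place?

Braking distance ≈ 39.3 m

38 mph × 0.44704 = 16.9875 m/s.
Gravity along the downhill slope reduces the braking deceleration: a_eff = 4.900 − 9.8·sin 7.2° = 4.900 − 1.228 = 3.672 m/s².
Braking distance = v²/(2a) = 16.9875² / (2 × 3.672) = 288.575 / 7.344 = 39.294 m.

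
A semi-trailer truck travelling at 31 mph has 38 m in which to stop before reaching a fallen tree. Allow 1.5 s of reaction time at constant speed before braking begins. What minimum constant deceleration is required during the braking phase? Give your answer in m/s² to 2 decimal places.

Required deceleration ≈ 5.58 m/s²

31 mph × 0.44704 = 13.8582 m/s.
Distance covered during reaction = 13.8582 × 1.5 = 20.787 m.
Distance available for braking: 38 − 20.787 = 17.213 m.
v² = 2a·d ⇒ a = v²/(2d) = 13.8582² / (2 × 17.213) = 192.050 / 34.426 = 5.5786 m/s².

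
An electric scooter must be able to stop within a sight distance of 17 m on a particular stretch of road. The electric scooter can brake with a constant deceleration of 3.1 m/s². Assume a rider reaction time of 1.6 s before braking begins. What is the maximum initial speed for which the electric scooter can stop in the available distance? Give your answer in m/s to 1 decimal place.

Stopping distance: v·t_r + v²/(2a) = 17 with t_r = 1.6 s and a = 3.100 m/s².
So v² + 9.920 v − 105.40 = 0.
Positive root: v = −a·t_r + √((a·t_r)² + 2a·d) = −4.960 + √(24.602 + 105.40) = 6.4418 m/s.

Maximum speed ≈ 6.4 m/s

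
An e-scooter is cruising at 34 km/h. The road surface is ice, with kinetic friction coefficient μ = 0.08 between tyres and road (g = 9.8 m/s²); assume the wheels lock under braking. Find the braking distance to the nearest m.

34 km/h ÷ 3.6 = 9.4444 m/s.
a = μg = 0.08 × 9.8 = 0.784 m/s².
Braking distance = v²/(2a) = 9.4444² / (2 × 0.784) = 89.197 / 1.568 = 56.886 m.

Braking distance ≈ 57 m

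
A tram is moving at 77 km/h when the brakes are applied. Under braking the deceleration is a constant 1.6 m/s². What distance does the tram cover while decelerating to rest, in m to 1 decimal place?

77 km/h ÷ 3.6 = 21.3889 m/s.
Braking distance = v²/(2a) = 21.3889² / (2 × 1.600) = 457.485 / 3.200 = 142.964 m.

Braking distance ≈ 143.0 m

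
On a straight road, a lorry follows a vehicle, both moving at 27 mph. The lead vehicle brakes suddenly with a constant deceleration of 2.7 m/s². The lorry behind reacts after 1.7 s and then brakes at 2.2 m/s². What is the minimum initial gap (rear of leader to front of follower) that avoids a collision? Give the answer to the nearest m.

Minimum gap ≈ 27 m

27 mph × 0.44704 = 12.0701 m/s.
Leader travels v²/(2a_L) = 145.687 / 5.400 = 26.979 m before stopping.
Follower covers v·t_r = 12.0701 × 1.7 = 20.519 m while reacting, then v²/(2a_F) = 145.687 / 4.400 = 33.111 m while braking, for a total of 20.519 + 33.111 = 53.630 m.
Since a_F ≤ a_L and the follower starts braking later, the follower is never slower than the leader, so the closest approach is when both have stopped.
Minimum gap = 53.630 − 26.979 = 26.651 m.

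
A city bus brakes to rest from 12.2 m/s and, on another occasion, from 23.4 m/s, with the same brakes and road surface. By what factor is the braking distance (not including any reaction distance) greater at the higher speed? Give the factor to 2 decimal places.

Braking distance d = v²/(2a), so with a fixed, d ∝ v².
Factor = (23.4/12.2)² = 1.9180² = 3.6787.

Factor ≈ 3.68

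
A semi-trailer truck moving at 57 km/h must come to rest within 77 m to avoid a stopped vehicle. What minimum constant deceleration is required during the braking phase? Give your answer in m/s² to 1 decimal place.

57 km/h ÷ 3.6 = 15.8333 m/s.
v² = 2a·d ⇒ a = v²/(2d) = 15.8333² / (2 × 77.000) = 250.693 / 154.000 = 1.6279 m/s².

Required deceleration ≈ 1.6 m/s²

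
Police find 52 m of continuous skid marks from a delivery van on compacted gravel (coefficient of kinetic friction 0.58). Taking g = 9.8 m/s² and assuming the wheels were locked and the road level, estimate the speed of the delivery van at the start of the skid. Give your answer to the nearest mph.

Deceleration a = μg = 0.58 × 9.8 = 5.684 m/s².
v = √(2a·d) = √(2 × 5.684 × 52) = √591.136 = 24.3133 m/s.
= 24.3133 ÷ 0.44704 = 54.387 mph.

Initial speed ≈ 54 mph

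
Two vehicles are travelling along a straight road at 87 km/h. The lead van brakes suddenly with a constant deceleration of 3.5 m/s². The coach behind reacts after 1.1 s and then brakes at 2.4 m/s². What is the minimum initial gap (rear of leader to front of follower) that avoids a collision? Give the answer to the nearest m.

Minimum gap ≈ 65 m

87 km/h ÷ 3.6 = 24.1667 m/s.
Leader travels v²/(2a_L) = 584.029 / 7.000 = 83.433 m before stopping.
Follower covers v·t_r = 24.1667 × 1.1 = 26.583 m while reacting, then v²/(2a_F) = 584.029 / 4.800 = 121.673 m while braking, for a total of 26.583 + 121.673 = 148.256 m.
Since a_F ≤ a_L and the follower starts braking later, the follower is never slower than the leader, so the closest approach is when both have stopped.
Minimum gap = 148.256 − 83.433 = 64.823 m.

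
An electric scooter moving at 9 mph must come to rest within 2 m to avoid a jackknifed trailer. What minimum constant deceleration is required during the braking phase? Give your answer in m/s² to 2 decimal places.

Required deceleration ≈ 4.05 m/s²

9 mph × 0.44704 = 4.0234 m/s.
v² = 2a·d ⇒ a = v²/(2d) = 4.0234² / (2 × 2.000) = 16.188 / 4.000 = 4.0470 m/s².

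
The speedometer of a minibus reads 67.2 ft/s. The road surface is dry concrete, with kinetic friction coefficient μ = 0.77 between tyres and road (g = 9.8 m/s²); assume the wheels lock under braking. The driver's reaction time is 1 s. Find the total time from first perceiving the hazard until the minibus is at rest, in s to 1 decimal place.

67.2 ft/s × 0.3048 = 20.4826 m/s.
a = μg = 0.77 × 9.8 = 7.546 m/s².
Braking time = v/a = 20.4826 / 7.546 = 2.714 s.
Total = 1 + 2.714 = 3.714 s.

Total time ≈ 3.7 s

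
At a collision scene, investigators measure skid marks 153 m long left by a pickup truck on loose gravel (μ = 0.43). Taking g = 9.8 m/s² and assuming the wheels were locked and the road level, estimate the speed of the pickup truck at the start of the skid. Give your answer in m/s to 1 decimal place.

Initial speed ≈ 35.9 m/s

Deceleration a = μg = 0.43 × 9.8 = 4.214 m/s².
v = √(2a·d) = √(2 × 4.214 × 153) = √1289.484 = 35.9094 m/s.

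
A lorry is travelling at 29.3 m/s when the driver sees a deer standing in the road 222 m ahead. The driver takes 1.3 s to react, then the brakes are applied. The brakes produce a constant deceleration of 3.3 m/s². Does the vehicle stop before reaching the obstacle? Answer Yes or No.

Yes

Reaction distance = 29.3000 × 1.3 = 38.090 m.
Braking distance = v²/(2a) = 858.490 / 6.600 = 130.074 m.
Total stopping distance = 38.090 + 130.074 = 168.164 m, vs 222 m available — it stops with 222 − 168.164 = 53.836 m to spare.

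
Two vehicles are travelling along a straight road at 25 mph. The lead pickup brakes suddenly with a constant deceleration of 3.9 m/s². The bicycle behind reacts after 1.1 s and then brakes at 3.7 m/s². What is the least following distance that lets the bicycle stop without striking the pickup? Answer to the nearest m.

25 mph × 0.44704 = 11.1760 m/s.
Leader travels v²/(2a_L) = 124.903 / 7.800 = 16.013 m before stopping.
Follower covers v·t_r = 11.1760 × 1.1 = 12.294 m while reacting, then v²/(2a_F) = 124.903 / 7.400 = 16.879 m while braking, for a total of 12.294 + 16.879 = 29.173 m.
Since a_F ≤ a_L and the follower starts braking later, the follower is never slower than the leader, so the closest approach is when both have stopped.
Minimum gap = 29.173 − 16.013 = 13.160 m.

Minimum gap ≈ 13 m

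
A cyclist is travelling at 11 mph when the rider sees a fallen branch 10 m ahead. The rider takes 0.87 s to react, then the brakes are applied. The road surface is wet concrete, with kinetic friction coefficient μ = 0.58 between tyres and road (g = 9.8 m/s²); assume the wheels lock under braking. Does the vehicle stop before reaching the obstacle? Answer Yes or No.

Yes

11 mph × 0.44704 = 4.9174 m/s.
a = μg = 0.58 × 9.8 = 5.684 m/s².
Reaction distance = 4.9174 × 0.87 = 4.278 m.
Braking distance = v²/(2a) = 24.181 / 11.368 = 2.127 m.
Total stopping distance = 4.278 + 2.127 = 6.405 m, vs 10 m available — it stops with 10 − 6.405 = 3.595 m to spare.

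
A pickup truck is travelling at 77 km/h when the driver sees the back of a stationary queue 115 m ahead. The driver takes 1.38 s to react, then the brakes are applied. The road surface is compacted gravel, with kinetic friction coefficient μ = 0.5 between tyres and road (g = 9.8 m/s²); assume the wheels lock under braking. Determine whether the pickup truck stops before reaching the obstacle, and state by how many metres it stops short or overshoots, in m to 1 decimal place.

77 km/h ÷ 3.6 = 21.3889 m/s.
a = μg = 0.5 × 9.8 = 4.900 m/s².
Reaction distance = 21.3889 × 1.38 = 29.517 m.
Braking distance = v²/(2a) = 457.485 / 9.800 = 46.682 m.
Total stopping distance = 29.517 + 46.682 = 76.199 m, vs 115 m available — it stops with 115 − 76.199 = 38.801 m to spare.

Yes — it stops 38.8 m short of the obstacle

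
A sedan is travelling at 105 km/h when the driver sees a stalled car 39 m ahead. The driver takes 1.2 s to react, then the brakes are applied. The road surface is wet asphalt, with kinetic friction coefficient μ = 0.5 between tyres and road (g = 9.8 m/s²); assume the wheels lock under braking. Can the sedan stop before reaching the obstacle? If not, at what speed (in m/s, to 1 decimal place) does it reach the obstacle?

No — it strikes the obstacle at 28.5 m/s

105 km/h ÷ 3.6 = 29.1667 m/s.
a = μg = 0.5 × 9.8 = 4.900 m/s².
Reaction distance = 29.1667 × 1.2 = 35.000 m.
Braking distance needed to stop: v²/(2a) = 850.696 / 9.800 = 86.806 m, so total needed = 35.000 + 86.806 = 121.806 m > 39 m — it cannot stop.
Distance remaining when braking begins: 39 − 35.000 = 4.000 m.
v² = v₀² − 2a·d = 850.696 − 2 × 4.900 × 4.000 = 811.496 m²/s².
v = √811.496 = 28.487 m/s.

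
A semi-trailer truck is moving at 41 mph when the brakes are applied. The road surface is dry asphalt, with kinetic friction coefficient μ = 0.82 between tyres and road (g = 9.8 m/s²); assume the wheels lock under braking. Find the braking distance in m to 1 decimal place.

Braking distance ≈ 20.9 m

41 mph × 0.44704 = 18.3286 m/s.
a = μg = 0.82 × 9.8 = 8.036 m/s².
Braking distance = v²/(2a) = 18.3286² / (2 × 8.036) = 335.938 / 16.072 = 20.902 m.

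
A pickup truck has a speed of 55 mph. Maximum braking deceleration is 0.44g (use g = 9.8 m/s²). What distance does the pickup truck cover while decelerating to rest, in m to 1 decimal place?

Braking distance ≈ 70.1 m

55 mph × 0.44704 = 24.5872 m/s.
a = 0.44 × 9.8 = 4.312 m/s².
Braking distance = v²/(2a) = 24.5872² / (2 × 4.312) = 604.530 / 8.624 = 70.099 m.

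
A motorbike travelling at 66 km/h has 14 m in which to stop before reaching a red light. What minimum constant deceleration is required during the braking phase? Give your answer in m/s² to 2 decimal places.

Required deceleration ≈ 12.00 m/s²

66 km/h ÷ 3.6 = 18.3333 m/s.
v² = 2a·d ⇒ a = v²/(2d) = 18.3333² / (2 × 14.000) = 336.110 / 28.000 = 12.0039 m/s².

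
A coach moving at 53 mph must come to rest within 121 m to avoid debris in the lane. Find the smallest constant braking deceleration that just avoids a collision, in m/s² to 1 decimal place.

Required deceleration ≈ 2.3 m/s²

53 mph × 0.44704 = 23.6931 m/s.
v² = 2a·d ⇒ a = v²/(2d) = 23.6931² / (2 × 121.000) = 561.363 / 242.000 = 2.3197 m/s².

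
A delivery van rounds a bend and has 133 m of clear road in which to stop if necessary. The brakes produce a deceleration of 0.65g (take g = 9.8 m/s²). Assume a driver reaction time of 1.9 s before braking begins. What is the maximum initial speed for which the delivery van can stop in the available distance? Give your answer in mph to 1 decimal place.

Maximum speed ≈ 68.9 mph

a = 0.65 × 9.8 = 6.370 m/s².
Stopping distance: v·t_r + v²/(2a) = 133 with t_r = 1.9 s and a = 6.370 m/s².
So v² + 24.206 v − 1694.42 = 0.
Positive root: v = −a·t_r + √((a·t_r)² + 2a·d) = −12.103 + √(146.483 + 1694.42) = 30.8027 m/s.
30.8027 m/s ÷ 0.44704 = 68.904 mph.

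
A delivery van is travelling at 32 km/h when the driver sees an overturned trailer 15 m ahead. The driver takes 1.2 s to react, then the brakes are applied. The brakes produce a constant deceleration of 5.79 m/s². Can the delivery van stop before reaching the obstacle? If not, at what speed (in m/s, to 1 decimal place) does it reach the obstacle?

No — it strikes the obstacle at 5.4 m/s

32 km/h ÷ 3.6 = 8.8889 m/s.
Reaction distance = 8.8889 × 1.2 = 10.667 m.
Braking distance needed to stop: v²/(2a) = 79.013 / 11.580 = 6.823 m, so total needed = 10.667 + 6.823 = 17.490 m > 15 m — it cannot stop.
Distance remaining when braking begins: 15 − 10.667 = 4.333 m.
v² = v₀² − 2a·d = 79.013 − 2 × 5.790 × 4.333 = 28.837 m²/s².
v = √28.837 = 5.370 m/s.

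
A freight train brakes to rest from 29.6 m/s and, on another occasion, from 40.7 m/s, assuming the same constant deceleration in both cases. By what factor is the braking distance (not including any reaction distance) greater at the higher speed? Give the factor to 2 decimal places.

Factor ≈ 1.89

Braking distance d = v²/(2a), so with a fixed, d ∝ v².
Factor = (40.7/29.6)² = 1.3750² = 1.8906.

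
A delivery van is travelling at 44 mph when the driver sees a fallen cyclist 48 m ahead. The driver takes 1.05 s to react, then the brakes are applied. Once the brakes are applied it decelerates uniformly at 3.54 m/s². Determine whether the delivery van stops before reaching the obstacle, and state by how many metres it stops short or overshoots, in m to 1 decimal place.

No — it overshoots by 27.3 m

44 mph × 0.44704 = 19.6698 m/s.
Reaction distance = 19.6698 × 1.05 = 20.653 m.
Braking distance = v²/(2a) = 386.901 / 7.080 = 54.647 m.
Total stopping distance = 20.653 + 54.647 = 75.300 m, vs 48 m available — it cannot stop in time and overshoots by 75.300 − 48 = 27.300 m.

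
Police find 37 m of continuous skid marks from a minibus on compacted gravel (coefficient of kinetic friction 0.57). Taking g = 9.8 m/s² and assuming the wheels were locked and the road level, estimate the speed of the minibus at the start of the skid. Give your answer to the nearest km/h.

Initial speed ≈ 73 km/h

Deceleration a = μg = 0.57 × 9.8 = 5.586 m/s².
v = √(2a·d) = √(2 × 5.586 × 37) = √413.364 = 20.3314 m/s.
= 20.3314 × 3.6 = 73.193 km/h.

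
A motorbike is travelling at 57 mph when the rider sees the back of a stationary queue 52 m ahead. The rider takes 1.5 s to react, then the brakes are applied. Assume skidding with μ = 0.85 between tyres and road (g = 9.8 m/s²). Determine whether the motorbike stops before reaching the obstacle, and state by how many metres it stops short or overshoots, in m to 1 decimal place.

57 mph × 0.44704 = 25.4813 m/s.
a = μg = 0.85 × 9.8 = 8.330 m/s².
Reaction distance = 25.4813 × 1.5 = 38.222 m.
Braking distance = v²/(2a) = 649.297 / 16.660 = 38.973 m.
Total stopping distance = 38.222 + 38.973 = 77.195 m, vs 52 m available — it cannot stop in time and overshoots by 77.195 − 52 = 25.195 m.

No — it overshoots by 25.2 m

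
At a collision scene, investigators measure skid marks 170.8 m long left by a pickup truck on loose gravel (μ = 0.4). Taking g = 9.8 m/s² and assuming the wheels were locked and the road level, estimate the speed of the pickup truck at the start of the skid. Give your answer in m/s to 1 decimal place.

Initial speed ≈ 36.6 m/s

Deceleration a = μg = 0.4 × 9.8 = 3.920 m/s².
v = √(2a·d) = √(2 × 3.920 × 170.8) = √1339.072 = 36.5933 m/s.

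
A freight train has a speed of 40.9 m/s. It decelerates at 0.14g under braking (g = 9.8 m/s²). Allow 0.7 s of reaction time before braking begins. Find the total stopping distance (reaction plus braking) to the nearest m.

Total stopping distance ≈ 638 m

a = 0.14 × 9.8 = 1.372 m/s².
Reaction distance = v·t_r = 40.9000 × 0.7 = 28.630 m.
Braking distance = v²/(2a) = 40.9000² / (2 × 1.372) = 1672.810 / 2.744 = 609.625 m.
Total = 28.630 + 609.625 = 638.255 m.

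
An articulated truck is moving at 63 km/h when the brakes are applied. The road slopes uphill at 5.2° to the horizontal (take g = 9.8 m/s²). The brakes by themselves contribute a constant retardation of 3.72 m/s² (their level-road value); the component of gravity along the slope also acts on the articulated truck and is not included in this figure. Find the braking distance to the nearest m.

Braking distance ≈ 33 m

63 km/h ÷ 3.6 = 17.5000 m/s.
Gravity along the uphill slope adds to the braking deceleration: a_eff = 3.720 + 9.8·sin 5.2° = 3.720 + 0.888 = 4.608 m/s².
Braking distance = v²/(2a) = 17.5000² / (2 × 4.608) = 306.250 / 9.216 = 33.230 m.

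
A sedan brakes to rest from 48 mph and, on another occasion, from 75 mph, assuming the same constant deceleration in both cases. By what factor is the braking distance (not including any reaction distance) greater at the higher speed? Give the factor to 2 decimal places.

Factor ≈ 2.44

Braking distance d = v²/(2a), so with a fixed, d ∝ v².
Factor = (75/48)² = 1.5625² = 2.4414.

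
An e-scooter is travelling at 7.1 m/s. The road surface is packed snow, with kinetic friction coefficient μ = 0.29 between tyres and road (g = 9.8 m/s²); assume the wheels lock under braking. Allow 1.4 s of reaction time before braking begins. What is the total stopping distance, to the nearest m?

a = μg = 0.29 × 9.8 = 2.842 m/s².
Reaction distance = v·t_r = 7.1000 × 1.4 = 9.940 m.
Braking distance = v²/(2a) = 7.1000² / (2 × 2.842) = 50.410 / 5.684 = 8.869 m.
Total = 9.940 + 8.869 = 18.809 m.

Total stopping distance ≈ 19 m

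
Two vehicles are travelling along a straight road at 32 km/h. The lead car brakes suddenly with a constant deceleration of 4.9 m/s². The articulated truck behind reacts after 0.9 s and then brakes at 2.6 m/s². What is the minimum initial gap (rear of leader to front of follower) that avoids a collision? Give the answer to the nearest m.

Minimum gap ≈ 15 m

32 km/h ÷ 3.6 = 8.8889 m/s.
Leader travels v²/(2a_L) = 79.013 / 9.800 = 8.063 m before stopping.
Follower covers v·t_r = 8.8889 × 0.9 = 8.000 m while reacting, then v²/(2a_F) = 79.013 / 5.200 = 15.195 m while braking, for a total of 8.000 + 15.195 = 23.195 m.
Since a_F ≤ a_L and the follower starts braking later, the follower is never slower than the leader, so the closest approach is when both have stopped.
Minimum gap = 23.195 − 8.063 = 15.132 m.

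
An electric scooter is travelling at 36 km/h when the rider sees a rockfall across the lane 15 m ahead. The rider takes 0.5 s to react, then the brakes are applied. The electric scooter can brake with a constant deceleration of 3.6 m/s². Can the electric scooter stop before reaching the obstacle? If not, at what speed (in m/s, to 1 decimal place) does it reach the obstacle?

36 km/h ÷ 3.6 = 10.0000 m/s.
Reaction distance = 10.0000 × 0.5 = 5.000 m.
Braking distance needed to stop: v²/(2a) = 100.000 / 7.200 = 13.889 m, so total needed = 5.000 + 13.889 = 18.889 m > 15 m — it cannot stop.
Distance remaining when braking begins: 15 − 5.000 = 10.000 m.
v² = v₀² − 2a·d = 100.000 − 2 × 3.600 × 10.000 = 28.000 m²/s².
v = √28.000 = 5.292 m/s.

No — it strikes the obstacle at 5.3 m/s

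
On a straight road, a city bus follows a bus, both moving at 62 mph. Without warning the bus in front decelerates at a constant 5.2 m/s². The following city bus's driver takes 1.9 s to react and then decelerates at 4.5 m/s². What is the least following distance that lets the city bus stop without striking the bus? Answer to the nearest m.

Minimum gap ≈ 64 m

62 mph × 0.44704 = 27.7165 m/s.
Leader travels v²/(2a_L) = 768.204 / 10.400 = 73.866 m before stopping.
Follower covers v·t_r = 27.7165 × 1.9 = 52.661 m while reacting, then v²/(2a_F) = 768.204 / 9.000 = 85.356 m while braking, for a total of 52.661 + 85.356 = 138.017 m.
Since a_F ≤ a_L and the follower starts braking later, the follower is never slower than the leader, so the closest approach is when both have stopped.
Minimum gap = 138.017 − 73.866 = 64.151 m.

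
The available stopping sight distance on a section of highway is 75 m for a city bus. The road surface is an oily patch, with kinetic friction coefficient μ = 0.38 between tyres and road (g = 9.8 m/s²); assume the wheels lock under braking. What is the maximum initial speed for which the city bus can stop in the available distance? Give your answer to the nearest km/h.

Maximum speed ≈ 85 km/h

a = μg = 0.38 × 9.8 = 3.724 m/s².
v²/(2a) = d ⇒ v = √(2 × 3.724 × 75) = √558.60 = 23.6347 m/s.
23.6347 m/s × 3.6 = 85.085 km/h.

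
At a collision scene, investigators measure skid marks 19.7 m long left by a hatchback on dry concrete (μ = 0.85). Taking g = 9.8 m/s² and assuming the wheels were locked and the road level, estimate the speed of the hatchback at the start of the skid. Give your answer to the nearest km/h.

Initial speed ≈ 65 km/h

Deceleration a = μg = 0.85 × 9.8 = 8.330 m/s².
v = √(2a·d) = √(2 × 8.330 × 19.7) = √328.202 = 18.1163 m/s.
= 18.1163 × 3.6 = 65.219 km/h.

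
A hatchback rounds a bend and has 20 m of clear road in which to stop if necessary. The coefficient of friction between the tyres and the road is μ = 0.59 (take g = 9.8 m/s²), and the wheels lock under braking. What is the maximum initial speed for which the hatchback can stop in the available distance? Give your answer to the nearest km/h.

Maximum speed ≈ 55 km/h

a = μg = 0.59 × 9.8 = 5.782 m/s².
v²/(2a) = d ⇒ v = √(2 × 5.782 × 20) = √231.28 = 15.2079 m/s.
15.2079 m/s × 3.6 = 54.748 km/h.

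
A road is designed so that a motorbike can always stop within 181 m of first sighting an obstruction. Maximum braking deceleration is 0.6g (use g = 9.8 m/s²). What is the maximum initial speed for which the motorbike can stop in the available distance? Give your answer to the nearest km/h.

a = 0.6 × 9.8 = 5.880 m/s².
v²/(2a) = d ⇒ v = √(2 × 5.880 × 181) = √2128.56 = 46.1363 m/s.
46.1363 m/s × 3.6 = 166.091 km/h.

Maximum speed ≈ 166 km/h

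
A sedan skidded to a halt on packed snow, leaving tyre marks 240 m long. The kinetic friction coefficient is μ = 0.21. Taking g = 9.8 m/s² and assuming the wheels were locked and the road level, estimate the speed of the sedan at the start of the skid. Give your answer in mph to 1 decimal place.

Deceleration a = μg = 0.21 × 9.8 = 2.058 m/s².
v = √(2a·d) = √(2 × 2.058 × 240) = √987.840 = 31.4299 m/s.
= 31.4299 ÷ 0.44704 = 70.307 mph.

Initial speed ≈ 70.3 mph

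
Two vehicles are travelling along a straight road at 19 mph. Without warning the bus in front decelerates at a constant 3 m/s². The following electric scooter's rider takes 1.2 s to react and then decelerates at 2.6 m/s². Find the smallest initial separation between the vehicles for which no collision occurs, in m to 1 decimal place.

Minimum gap ≈ 12.0 m

19 mph × 0.44704 = 8.4938 m/s.
Leader travels v²/(2a_L) = 72.145 / 6.000 = 12.024 m before stopping.
Follower covers v·t_r = 8.4938 × 1.2 = 10.193 m while reacting, then v²/(2a_F) = 72.145 / 5.200 = 13.874 m while braking, for a total of 10.193 + 13.874 = 24.067 m.
Since a_F ≤ a_L and the follower starts braking later, the follower is never slower than the leader, so the closest approach is when both have stopped.
Minimum gap = 24.067 − 12.024 = 12.043 m.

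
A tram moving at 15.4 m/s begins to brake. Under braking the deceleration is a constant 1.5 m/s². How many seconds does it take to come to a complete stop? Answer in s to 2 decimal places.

Braking time ≈ 10.27 s

Braking time = v/a = 15.4000 / 1.500 = 10.267 s.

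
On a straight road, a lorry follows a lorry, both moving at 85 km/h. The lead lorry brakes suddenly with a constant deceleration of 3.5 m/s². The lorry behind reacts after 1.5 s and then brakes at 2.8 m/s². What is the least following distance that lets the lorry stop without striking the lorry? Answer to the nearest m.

Minimum gap ≈ 55 m

85 km/h ÷ 3.6 = 23.6111 m/s.
Leader travels v²/(2a_L) = 557.484 / 7.000 = 79.641 m before stopping.
Follower covers v·t_r = 23.6111 × 1.5 = 35.417 m while reacting, then v²/(2a_F) = 557.484 / 5.600 = 99.551 m while braking, for a total of 35.417 + 99.551 = 134.968 m.
Since a_F ≤ a_L and the follower starts braking later, the follower is never slower than the leader, so the closest approach is when both have stopped.
Minimum gap = 134.968 − 79.641 = 55.327 m.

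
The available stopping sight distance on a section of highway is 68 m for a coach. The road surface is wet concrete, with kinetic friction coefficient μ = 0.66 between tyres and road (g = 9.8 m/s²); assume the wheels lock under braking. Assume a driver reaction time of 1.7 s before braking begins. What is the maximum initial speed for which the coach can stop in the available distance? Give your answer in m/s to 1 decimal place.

a = μg = 0.66 × 9.8 = 6.468 m/s².
Stopping distance: v·t_r + v²/(2a) = 68 with t_r = 1.7 s and a = 6.468 m/s².
So v² + 21.991 v − 879.65 = 0.
Positive root: v = −a·t_r + √((a·t_r)² + 2a·d) = −10.996 + √(120.912 + 879.65) = 20.6357 m/s.

Maximum speed ≈ 20.6 m/s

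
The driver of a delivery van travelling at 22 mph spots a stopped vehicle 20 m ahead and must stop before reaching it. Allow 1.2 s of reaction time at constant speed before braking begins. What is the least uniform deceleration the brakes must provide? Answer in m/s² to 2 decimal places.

22 mph × 0.44704 = 9.8349 m/s.
Distance covered during reaction = 9.8349 × 1.2 = 11.802 m.
Distance available for braking: 20 − 11.802 = 8.198 m.
v² = 2a·d ⇒ a = v²/(2d) = 9.8349² / (2 × 8.198) = 96.725 / 16.396 = 5.8993 m/s².

Required deceleration ≈ 5.90 m/s²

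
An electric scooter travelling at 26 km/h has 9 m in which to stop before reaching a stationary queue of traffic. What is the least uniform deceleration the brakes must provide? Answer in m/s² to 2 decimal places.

Required deceleration ≈ 2.90 m/s²

26 km/h ÷ 3.6 = 7.2222 m/s.
v² = 2a·d ⇒ a = v²/(2d) = 7.2222² / (2 × 9.000) = 52.160 / 18.000 = 2.8978 m/s².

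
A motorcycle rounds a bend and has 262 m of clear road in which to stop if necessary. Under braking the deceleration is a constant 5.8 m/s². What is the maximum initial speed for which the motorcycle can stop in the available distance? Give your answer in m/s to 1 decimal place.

v²/(2a) = d ⇒ v = √(2 × 5.800 × 262) = √3039.20 = 55.1289 m/s.

Maximum speed ≈ 55.1 m/s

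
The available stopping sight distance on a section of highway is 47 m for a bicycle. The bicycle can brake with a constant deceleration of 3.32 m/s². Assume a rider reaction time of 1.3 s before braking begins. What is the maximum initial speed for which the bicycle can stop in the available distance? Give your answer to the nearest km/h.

Maximum speed ≈ 50 km/h

Stopping distance: v·t_r + v²/(2a) = 47 with t_r = 1.3 s and a = 3.320 m/s².
So v² + 8.632 v − 312.08 = 0.
Positive root: v = −a·t_r + √((a·t_r)² + 2a·d) = −4.316 + √(18.628 + 312.08) = 13.8694 m/s.
13.8694 m/s × 3.6 = 49.930 km/h.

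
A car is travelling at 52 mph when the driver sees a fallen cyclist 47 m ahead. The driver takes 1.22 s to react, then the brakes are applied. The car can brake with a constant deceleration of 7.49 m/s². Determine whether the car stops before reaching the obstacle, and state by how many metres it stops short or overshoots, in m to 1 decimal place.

No — it overshoots by 17.4 m

52 mph × 0.44704 = 23.2461 m/s.
Reaction distance = 23.2461 × 1.22 = 28.360 m.
Braking distance = v²/(2a) = 540.381 / 14.980 = 36.073 m.
Total stopping distance = 28.360 + 36.073 = 64.433 m, vs 47 m available — it cannot stop in time and overshoots by 64.433 − 47 = 17.433 m.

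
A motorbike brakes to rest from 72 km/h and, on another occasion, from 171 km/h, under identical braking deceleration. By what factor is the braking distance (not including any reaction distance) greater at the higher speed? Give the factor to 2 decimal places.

Braking distance d = v²/(2a), so with a fixed, d ∝ v².
Factor = (171/72)² = 2.3750² = 5.6406.

Factor ≈ 5.64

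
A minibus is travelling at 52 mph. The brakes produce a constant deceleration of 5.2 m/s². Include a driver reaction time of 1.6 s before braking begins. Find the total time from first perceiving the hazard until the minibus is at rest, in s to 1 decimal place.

52 mph × 0.44704 = 23.2461 m/s.
Braking time = v/a = 23.2461 / 5.200 = 4.470 s.
Total = 1.6 + 4.470 = 6.070 s.

Total time ≈ 6.1 s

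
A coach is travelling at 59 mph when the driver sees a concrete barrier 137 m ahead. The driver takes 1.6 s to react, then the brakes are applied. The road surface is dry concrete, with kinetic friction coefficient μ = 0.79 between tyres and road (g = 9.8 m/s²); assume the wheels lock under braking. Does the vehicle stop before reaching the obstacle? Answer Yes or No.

Yes

59 mph × 0.44704 = 26.3754 m/s.
a = μg = 0.79 × 9.8 = 7.742 m/s².
Reaction distance = 26.3754 × 1.6 = 42.201 m.
Braking distance = v²/(2a) = 695.662 / 15.484 = 44.928 m.
Total stopping distance = 42.201 + 44.928 = 87.129 m, vs 137 m available — it stops with 137 − 87.129 = 49.871 m to spare.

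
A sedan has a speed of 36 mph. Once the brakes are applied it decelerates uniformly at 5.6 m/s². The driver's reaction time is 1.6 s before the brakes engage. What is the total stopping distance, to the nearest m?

Total stopping distance ≈ 49 m

36 mph × 0.44704 = 16.0934 m/s.
Reaction distance = v·t_r = 16.0934 × 1.6 = 25.749 m.
Braking distance = v²/(2a) = 16.0934² / (2 × 5.600) = 258.998 / 11.200 = 23.125 m.
Total = 25.749 + 23.125 = 48.874 m.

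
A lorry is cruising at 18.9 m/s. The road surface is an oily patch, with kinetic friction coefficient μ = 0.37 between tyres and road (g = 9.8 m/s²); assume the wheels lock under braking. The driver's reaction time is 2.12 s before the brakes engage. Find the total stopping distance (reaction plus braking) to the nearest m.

a = μg = 0.37 × 9.8 = 3.626 m/s².
Reaction distance = v·t_r = 18.9000 × 2.12 = 40.068 m.
Braking distance = v²/(2a) = 18.9000² / (2 × 3.626) = 357.210 / 7.252 = 49.257 m.
Total = 40.068 + 49.257 = 89.325 m.

Total stopping distance ≈ 89 m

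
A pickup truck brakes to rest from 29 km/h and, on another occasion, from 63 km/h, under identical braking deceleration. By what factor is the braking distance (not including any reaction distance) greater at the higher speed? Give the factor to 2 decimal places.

Braking distance d = v²/(2a), so with a fixed, d ∝ v².
Factor = (63/29)² = 2.1724² = 4.7193.

Factor ≈ 4.72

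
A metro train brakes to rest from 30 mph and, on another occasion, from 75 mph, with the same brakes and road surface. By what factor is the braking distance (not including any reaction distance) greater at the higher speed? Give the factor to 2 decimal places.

Braking distance d = v²/(2a), so with a fixed, d ∝ v².
Factor = (75/30)² = 2.5000² = 6.2500.

Factor ≈ 6.25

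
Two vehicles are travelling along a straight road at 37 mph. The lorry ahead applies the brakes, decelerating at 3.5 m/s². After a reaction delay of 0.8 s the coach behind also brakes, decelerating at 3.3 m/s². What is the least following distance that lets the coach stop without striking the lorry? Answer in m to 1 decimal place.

37 mph × 0.44704 = 16.5405 m/s.
Leader travels v²/(2a_L) = 273.588 / 7.000 = 39.084 m before stopping.
Follower covers v·t_r = 16.5405 × 0.8 = 13.232 m while reacting, then v²/(2a_F) = 273.588 / 6.600 = 41.453 m while braking, for a total of 13.232 + 41.453 = 54.685 m.
Since a_F ≤ a_L and the follower starts braking later, the follower is never slower than the leader, so the closest approach is when both have stopped.
Minimum gap = 54.685 − 39.084 = 15.601 m.

Minimum gap ≈ 15.6 m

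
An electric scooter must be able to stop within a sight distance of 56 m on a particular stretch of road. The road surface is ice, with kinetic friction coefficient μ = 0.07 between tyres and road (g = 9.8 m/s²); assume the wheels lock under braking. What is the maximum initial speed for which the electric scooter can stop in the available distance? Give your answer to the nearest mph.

Maximum speed ≈ 20 mph

a = μg = 0.07 × 9.8 = 0.686 m/s².
v²/(2a) = d ⇒ v = √(2 × 0.686 × 56) = √76.83 = 8.7653 m/s.
8.7653 m/s ÷ 0.44704 = 19.607 mph.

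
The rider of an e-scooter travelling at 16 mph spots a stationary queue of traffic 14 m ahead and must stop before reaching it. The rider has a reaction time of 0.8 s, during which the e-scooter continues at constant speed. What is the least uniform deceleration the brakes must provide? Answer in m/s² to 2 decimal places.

16 mph × 0.44704 = 7.1526 m/s.
Distance covered during reaction = 7.1526 × 0.8 = 5.722 m.
Distance available for braking: 14 − 5.722 = 8.278 m.
v² = 2a·d ⇒ a = v²/(2d) = 7.1526² / (2 × 8.278) = 51.160 / 16.556 = 3.0901 m/s².

Required deceleration ≈ 3.09 m/s²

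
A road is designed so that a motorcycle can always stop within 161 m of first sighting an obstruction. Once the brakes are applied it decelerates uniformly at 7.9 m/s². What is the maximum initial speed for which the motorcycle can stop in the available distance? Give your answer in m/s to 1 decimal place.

v²/(2a) = d ⇒ v = √(2 × 7.900 × 161) = √2543.80 = 50.4361 m/s.

Maximum speed ≈ 50.4 m/s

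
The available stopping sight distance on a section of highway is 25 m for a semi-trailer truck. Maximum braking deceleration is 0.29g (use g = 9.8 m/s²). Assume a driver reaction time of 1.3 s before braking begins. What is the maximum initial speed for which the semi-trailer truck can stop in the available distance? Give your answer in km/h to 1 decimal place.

a = 0.29 × 9.8 = 2.842 m/s².
Stopping distance: v·t_r + v²/(2a) = 25 with t_r = 1.3 s and a = 2.842 m/s².
So v² + 7.389 v − 142.10 = 0.
Positive root: v = −a·t_r + √((a·t_r)² + 2a·d) = −3.695 + √(13.653 + 142.10) = 8.7851 m/s.
8.7851 m/s × 3.6 = 31.626 km/h.

Maximum speed ≈ 31.6 km/h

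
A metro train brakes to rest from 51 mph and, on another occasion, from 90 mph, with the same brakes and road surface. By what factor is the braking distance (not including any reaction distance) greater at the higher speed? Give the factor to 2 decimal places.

Braking distance d = v²/(2a), so with a fixed, d ∝ v².
Factor = (90/51)² = 1.7647² = 3.1142.

Factor ≈ 3.11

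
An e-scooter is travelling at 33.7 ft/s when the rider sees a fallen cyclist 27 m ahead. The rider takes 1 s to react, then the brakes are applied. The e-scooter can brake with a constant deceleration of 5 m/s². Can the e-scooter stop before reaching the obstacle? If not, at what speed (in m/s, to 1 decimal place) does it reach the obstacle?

33.7 ft/s × 0.3048 = 10.2718 m/s.
Reaction distance = 10.2718 × 1 = 10.272 m.
Braking distance = v²/(2a) = 105.510 / 10.000 = 10.551 m.
Total stopping distance = 10.272 + 10.551 = 20.823 m, vs 27 m available — it stops with 27 − 20.823 = 6.177 m to spare.

Yes — it stops about 6.2 m short of the obstacle, so it never reaches it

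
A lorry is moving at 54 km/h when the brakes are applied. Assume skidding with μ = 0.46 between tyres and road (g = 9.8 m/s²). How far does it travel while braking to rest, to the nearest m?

Braking distance ≈ 25 m

54 km/h ÷ 3.6 = 15.0000 m/s.
a = μg = 0.46 × 9.8 = 4.508 m/s².
Braking distance = v²/(2a) = 15.0000² / (2 × 4.508) = 225.000 / 9.016 = 24.956 m.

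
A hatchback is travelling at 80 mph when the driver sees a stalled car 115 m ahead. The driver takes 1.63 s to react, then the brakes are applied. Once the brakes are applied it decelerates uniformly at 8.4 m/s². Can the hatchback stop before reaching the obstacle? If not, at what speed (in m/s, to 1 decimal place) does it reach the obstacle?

No — it strikes the obstacle at 18.1 m/s

80 mph × 0.44704 = 35.7632 m/s.
Reaction distance = 35.7632 × 1.63 = 58.294 m.
Braking distance needed to stop: v²/(2a) = 1279.006 / 16.800 = 76.131 m, so total needed = 58.294 + 76.131 = 134.425 m > 115 m — it cannot stop.
Distance remaining when braking begins: 115 − 58.294 = 56.706 m.
v² = v₀² − 2a·d = 1279.006 − 2 × 8.400 × 56.706 = 326.345 m²/s².
v = √326.345 = 18.065 m/s.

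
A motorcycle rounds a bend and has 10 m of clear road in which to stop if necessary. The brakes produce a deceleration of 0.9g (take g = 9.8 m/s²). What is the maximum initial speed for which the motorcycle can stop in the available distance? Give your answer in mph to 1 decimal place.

Maximum speed ≈ 29.7 mph

a = 0.9 × 9.8 = 8.820 m/s².
v²/(2a) = d ⇒ v = √(2 × 8.820 × 10) = √176.40 = 13.2816 m/s.
13.2816 m/s ÷ 0.44704 = 29.710 mph.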